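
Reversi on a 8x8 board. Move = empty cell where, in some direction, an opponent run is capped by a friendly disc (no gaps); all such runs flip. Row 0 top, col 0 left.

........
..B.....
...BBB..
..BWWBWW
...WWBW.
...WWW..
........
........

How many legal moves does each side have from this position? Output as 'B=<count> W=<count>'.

-- B to move --
(2,2): no bracket -> illegal
(2,6): no bracket -> illegal
(2,7): flips 1 -> legal
(4,2): flips 3 -> legal
(4,7): flips 2 -> legal
(5,2): flips 2 -> legal
(5,6): no bracket -> illegal
(5,7): flips 1 -> legal
(6,2): flips 2 -> legal
(6,3): flips 4 -> legal
(6,4): flips 3 -> legal
(6,5): flips 3 -> legal
(6,6): no bracket -> illegal
B mobility = 9
-- W to move --
(0,1): flips 2 -> legal
(0,2): no bracket -> illegal
(0,3): no bracket -> illegal
(1,1): no bracket -> illegal
(1,3): flips 3 -> legal
(1,4): flips 2 -> legal
(1,5): flips 4 -> legal
(1,6): flips 1 -> legal
(2,1): flips 1 -> legal
(2,2): no bracket -> illegal
(2,6): flips 1 -> legal
(3,1): flips 1 -> legal
(4,1): no bracket -> illegal
(4,2): no bracket -> illegal
(5,6): flips 1 -> legal
W mobility = 9

Answer: B=9 W=9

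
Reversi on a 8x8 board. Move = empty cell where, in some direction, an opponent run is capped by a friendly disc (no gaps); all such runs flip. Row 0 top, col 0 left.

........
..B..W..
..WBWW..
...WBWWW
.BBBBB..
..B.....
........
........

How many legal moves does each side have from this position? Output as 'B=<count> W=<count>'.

Answer: B=9 W=7

Derivation:
-- B to move --
(0,4): no bracket -> illegal
(0,5): flips 3 -> legal
(0,6): flips 3 -> legal
(1,1): flips 2 -> legal
(1,3): no bracket -> illegal
(1,4): flips 1 -> legal
(1,6): flips 1 -> legal
(2,1): flips 1 -> legal
(2,6): flips 3 -> legal
(2,7): flips 1 -> legal
(3,1): no bracket -> illegal
(3,2): flips 2 -> legal
(4,6): no bracket -> illegal
(4,7): no bracket -> illegal
B mobility = 9
-- W to move --
(0,1): no bracket -> illegal
(0,2): flips 1 -> legal
(0,3): no bracket -> illegal
(1,1): no bracket -> illegal
(1,3): flips 1 -> legal
(1,4): no bracket -> illegal
(2,1): no bracket -> illegal
(3,0): no bracket -> illegal
(3,1): no bracket -> illegal
(3,2): no bracket -> illegal
(4,0): no bracket -> illegal
(4,6): no bracket -> illegal
(5,0): no bracket -> illegal
(5,1): flips 1 -> legal
(5,3): flips 2 -> legal
(5,4): flips 3 -> legal
(5,5): flips 2 -> legal
(5,6): no bracket -> illegal
(6,1): flips 3 -> legal
(6,2): no bracket -> illegal
(6,3): no bracket -> illegal
W mobility = 7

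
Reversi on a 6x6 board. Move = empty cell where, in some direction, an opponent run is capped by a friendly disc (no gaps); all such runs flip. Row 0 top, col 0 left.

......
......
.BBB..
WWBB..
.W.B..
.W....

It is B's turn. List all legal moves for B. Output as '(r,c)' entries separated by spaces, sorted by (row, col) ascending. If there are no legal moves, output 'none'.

(2,0): no bracket -> illegal
(4,0): flips 1 -> legal
(4,2): no bracket -> illegal
(5,0): flips 1 -> legal
(5,2): no bracket -> illegal

Answer: (4,0) (5,0)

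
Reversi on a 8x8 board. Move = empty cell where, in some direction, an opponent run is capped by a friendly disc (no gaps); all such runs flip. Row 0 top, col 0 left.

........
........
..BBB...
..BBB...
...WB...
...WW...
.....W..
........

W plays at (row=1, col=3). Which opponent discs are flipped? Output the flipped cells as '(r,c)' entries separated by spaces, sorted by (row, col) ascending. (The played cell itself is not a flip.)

Dir NW: first cell '.' (not opp) -> no flip
Dir N: first cell '.' (not opp) -> no flip
Dir NE: first cell '.' (not opp) -> no flip
Dir W: first cell '.' (not opp) -> no flip
Dir E: first cell '.' (not opp) -> no flip
Dir SW: opp run (2,2), next='.' -> no flip
Dir S: opp run (2,3) (3,3) capped by W -> flip
Dir SE: opp run (2,4), next='.' -> no flip

Answer: (2,3) (3,3)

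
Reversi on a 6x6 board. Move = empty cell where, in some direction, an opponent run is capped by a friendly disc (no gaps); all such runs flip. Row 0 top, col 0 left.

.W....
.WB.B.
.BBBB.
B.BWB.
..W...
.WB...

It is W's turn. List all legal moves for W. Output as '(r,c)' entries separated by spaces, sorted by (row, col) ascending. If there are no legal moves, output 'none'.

Answer: (0,2) (1,3) (1,5) (3,1) (3,5) (4,5) (5,3)

Derivation:
(0,2): flips 3 -> legal
(0,3): no bracket -> illegal
(0,4): no bracket -> illegal
(0,5): no bracket -> illegal
(1,0): no bracket -> illegal
(1,3): flips 2 -> legal
(1,5): flips 1 -> legal
(2,0): no bracket -> illegal
(2,5): no bracket -> illegal
(3,1): flips 2 -> legal
(3,5): flips 1 -> legal
(4,0): no bracket -> illegal
(4,1): no bracket -> illegal
(4,3): no bracket -> illegal
(4,4): no bracket -> illegal
(4,5): flips 3 -> legal
(5,3): flips 1 -> legal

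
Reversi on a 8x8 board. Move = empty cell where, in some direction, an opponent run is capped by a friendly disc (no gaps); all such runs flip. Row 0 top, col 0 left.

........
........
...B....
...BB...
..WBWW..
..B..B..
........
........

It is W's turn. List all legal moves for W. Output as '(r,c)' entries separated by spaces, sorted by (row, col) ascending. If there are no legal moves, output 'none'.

Answer: (1,2) (2,2) (2,4) (6,2) (6,5) (6,6)

Derivation:
(1,2): flips 2 -> legal
(1,3): no bracket -> illegal
(1,4): no bracket -> illegal
(2,2): flips 1 -> legal
(2,4): flips 2 -> legal
(2,5): no bracket -> illegal
(3,2): no bracket -> illegal
(3,5): no bracket -> illegal
(4,1): no bracket -> illegal
(4,6): no bracket -> illegal
(5,1): no bracket -> illegal
(5,3): no bracket -> illegal
(5,4): no bracket -> illegal
(5,6): no bracket -> illegal
(6,1): no bracket -> illegal
(6,2): flips 1 -> legal
(6,3): no bracket -> illegal
(6,4): no bracket -> illegal
(6,5): flips 1 -> legal
(6,6): flips 1 -> legal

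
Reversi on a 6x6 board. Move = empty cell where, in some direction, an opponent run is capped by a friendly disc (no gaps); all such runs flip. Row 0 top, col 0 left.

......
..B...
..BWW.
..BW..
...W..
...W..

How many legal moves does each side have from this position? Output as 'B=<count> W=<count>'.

Answer: B=5 W=5

Derivation:
-- B to move --
(1,3): no bracket -> illegal
(1,4): flips 1 -> legal
(1,5): no bracket -> illegal
(2,5): flips 2 -> legal
(3,4): flips 2 -> legal
(3,5): no bracket -> illegal
(4,2): no bracket -> illegal
(4,4): flips 1 -> legal
(5,2): no bracket -> illegal
(5,4): flips 1 -> legal
B mobility = 5
-- W to move --
(0,1): flips 1 -> legal
(0,2): no bracket -> illegal
(0,3): no bracket -> illegal
(1,1): flips 1 -> legal
(1,3): no bracket -> illegal
(2,1): flips 2 -> legal
(3,1): flips 1 -> legal
(4,1): flips 1 -> legal
(4,2): no bracket -> illegal
W mobility = 5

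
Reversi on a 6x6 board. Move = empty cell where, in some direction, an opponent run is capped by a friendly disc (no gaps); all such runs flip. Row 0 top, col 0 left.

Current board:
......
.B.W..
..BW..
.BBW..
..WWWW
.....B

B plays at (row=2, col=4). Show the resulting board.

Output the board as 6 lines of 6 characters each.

Answer: ......
.B.W..
..BBB.
.BBW..
..WWWW
.....B

Derivation:
Place B at (2,4); scan 8 dirs for brackets.
Dir NW: opp run (1,3), next='.' -> no flip
Dir N: first cell '.' (not opp) -> no flip
Dir NE: first cell '.' (not opp) -> no flip
Dir W: opp run (2,3) capped by B -> flip
Dir E: first cell '.' (not opp) -> no flip
Dir SW: opp run (3,3) (4,2), next='.' -> no flip
Dir S: first cell '.' (not opp) -> no flip
Dir SE: first cell '.' (not opp) -> no flip
All flips: (2,3)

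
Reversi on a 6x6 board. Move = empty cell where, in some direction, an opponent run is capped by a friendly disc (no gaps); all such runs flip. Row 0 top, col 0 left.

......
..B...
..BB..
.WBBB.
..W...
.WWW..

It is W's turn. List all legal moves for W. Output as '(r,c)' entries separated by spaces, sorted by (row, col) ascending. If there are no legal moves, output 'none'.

(0,1): no bracket -> illegal
(0,2): flips 3 -> legal
(0,3): no bracket -> illegal
(1,1): no bracket -> illegal
(1,3): flips 1 -> legal
(1,4): no bracket -> illegal
(2,1): no bracket -> illegal
(2,4): flips 1 -> legal
(2,5): no bracket -> illegal
(3,5): flips 3 -> legal
(4,1): no bracket -> illegal
(4,3): no bracket -> illegal
(4,4): no bracket -> illegal
(4,5): no bracket -> illegal

Answer: (0,2) (1,3) (2,4) (3,5)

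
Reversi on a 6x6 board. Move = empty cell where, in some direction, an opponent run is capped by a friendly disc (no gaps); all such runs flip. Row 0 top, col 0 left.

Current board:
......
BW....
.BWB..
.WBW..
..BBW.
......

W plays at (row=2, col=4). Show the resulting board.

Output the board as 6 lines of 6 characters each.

Answer: ......
BW....
.BWWW.
.WBW..
..BBW.
......

Derivation:
Place W at (2,4); scan 8 dirs for brackets.
Dir NW: first cell '.' (not opp) -> no flip
Dir N: first cell '.' (not opp) -> no flip
Dir NE: first cell '.' (not opp) -> no flip
Dir W: opp run (2,3) capped by W -> flip
Dir E: first cell '.' (not opp) -> no flip
Dir SW: first cell 'W' (not opp) -> no flip
Dir S: first cell '.' (not opp) -> no flip
Dir SE: first cell '.' (not opp) -> no flip
All flips: (2,3)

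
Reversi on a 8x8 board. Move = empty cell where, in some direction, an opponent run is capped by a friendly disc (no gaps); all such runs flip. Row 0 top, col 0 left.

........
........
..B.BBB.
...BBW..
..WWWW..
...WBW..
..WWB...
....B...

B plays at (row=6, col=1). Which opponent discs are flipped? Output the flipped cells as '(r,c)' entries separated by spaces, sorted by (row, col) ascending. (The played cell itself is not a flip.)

Answer: (6,2) (6,3)

Derivation:
Dir NW: first cell '.' (not opp) -> no flip
Dir N: first cell '.' (not opp) -> no flip
Dir NE: first cell '.' (not opp) -> no flip
Dir W: first cell '.' (not opp) -> no flip
Dir E: opp run (6,2) (6,3) capped by B -> flip
Dir SW: first cell '.' (not opp) -> no flip
Dir S: first cell '.' (not opp) -> no flip
Dir SE: first cell '.' (not opp) -> no flip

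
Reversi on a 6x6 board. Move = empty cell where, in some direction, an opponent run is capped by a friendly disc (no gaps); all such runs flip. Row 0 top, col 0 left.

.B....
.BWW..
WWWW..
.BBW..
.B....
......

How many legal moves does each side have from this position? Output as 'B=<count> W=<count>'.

Answer: B=6 W=9

Derivation:
-- B to move --
(0,2): flips 2 -> legal
(0,3): no bracket -> illegal
(0,4): flips 2 -> legal
(1,0): flips 1 -> legal
(1,4): flips 3 -> legal
(2,4): no bracket -> illegal
(3,0): no bracket -> illegal
(3,4): flips 3 -> legal
(4,2): no bracket -> illegal
(4,3): no bracket -> illegal
(4,4): flips 2 -> legal
B mobility = 6
-- W to move --
(0,0): flips 1 -> legal
(0,2): flips 1 -> legal
(1,0): flips 1 -> legal
(3,0): flips 2 -> legal
(4,0): flips 1 -> legal
(4,2): flips 2 -> legal
(4,3): flips 1 -> legal
(5,0): flips 2 -> legal
(5,1): flips 2 -> legal
(5,2): no bracket -> illegal
W mobility = 9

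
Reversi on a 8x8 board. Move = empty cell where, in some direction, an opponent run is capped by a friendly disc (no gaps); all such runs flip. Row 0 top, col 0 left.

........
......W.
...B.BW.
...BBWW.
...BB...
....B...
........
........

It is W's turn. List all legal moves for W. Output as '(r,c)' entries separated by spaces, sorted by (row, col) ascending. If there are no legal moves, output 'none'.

Answer: (1,4) (1,5) (2,4) (3,2) (5,2) (5,3)

Derivation:
(1,2): no bracket -> illegal
(1,3): no bracket -> illegal
(1,4): flips 1 -> legal
(1,5): flips 1 -> legal
(2,2): no bracket -> illegal
(2,4): flips 1 -> legal
(3,2): flips 2 -> legal
(4,2): no bracket -> illegal
(4,5): no bracket -> illegal
(5,2): flips 3 -> legal
(5,3): flips 1 -> legal
(5,5): no bracket -> illegal
(6,3): no bracket -> illegal
(6,4): no bracket -> illegal
(6,5): no bracket -> illegal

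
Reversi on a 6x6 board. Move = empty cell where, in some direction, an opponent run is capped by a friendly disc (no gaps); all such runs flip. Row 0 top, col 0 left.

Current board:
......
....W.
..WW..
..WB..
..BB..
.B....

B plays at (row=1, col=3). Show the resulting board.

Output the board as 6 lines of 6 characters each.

Place B at (1,3); scan 8 dirs for brackets.
Dir NW: first cell '.' (not opp) -> no flip
Dir N: first cell '.' (not opp) -> no flip
Dir NE: first cell '.' (not opp) -> no flip
Dir W: first cell '.' (not opp) -> no flip
Dir E: opp run (1,4), next='.' -> no flip
Dir SW: opp run (2,2), next='.' -> no flip
Dir S: opp run (2,3) capped by B -> flip
Dir SE: first cell '.' (not opp) -> no flip
All flips: (2,3)

Answer: ......
...BW.
..WB..
..WB..
..BB..
.B....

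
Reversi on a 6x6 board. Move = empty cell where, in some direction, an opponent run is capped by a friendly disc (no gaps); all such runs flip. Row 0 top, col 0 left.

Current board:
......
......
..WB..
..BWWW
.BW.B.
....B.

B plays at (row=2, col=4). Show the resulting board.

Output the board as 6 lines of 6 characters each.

Place B at (2,4); scan 8 dirs for brackets.
Dir NW: first cell '.' (not opp) -> no flip
Dir N: first cell '.' (not opp) -> no flip
Dir NE: first cell '.' (not opp) -> no flip
Dir W: first cell 'B' (not opp) -> no flip
Dir E: first cell '.' (not opp) -> no flip
Dir SW: opp run (3,3) (4,2), next='.' -> no flip
Dir S: opp run (3,4) capped by B -> flip
Dir SE: opp run (3,5), next=edge -> no flip
All flips: (3,4)

Answer: ......
......
..WBB.
..BWBW
.BW.B.
....B.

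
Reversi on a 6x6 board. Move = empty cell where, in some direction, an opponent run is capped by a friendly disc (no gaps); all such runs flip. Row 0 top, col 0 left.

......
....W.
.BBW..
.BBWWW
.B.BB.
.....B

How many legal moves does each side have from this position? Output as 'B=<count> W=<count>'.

Answer: B=4 W=7

Derivation:
-- B to move --
(0,3): no bracket -> illegal
(0,4): no bracket -> illegal
(0,5): flips 2 -> legal
(1,2): no bracket -> illegal
(1,3): flips 2 -> legal
(1,5): no bracket -> illegal
(2,4): flips 2 -> legal
(2,5): flips 1 -> legal
(4,2): no bracket -> illegal
(4,5): no bracket -> illegal
B mobility = 4
-- W to move --
(1,0): no bracket -> illegal
(1,1): flips 1 -> legal
(1,2): no bracket -> illegal
(1,3): no bracket -> illegal
(2,0): flips 2 -> legal
(3,0): flips 2 -> legal
(4,0): no bracket -> illegal
(4,2): no bracket -> illegal
(4,5): no bracket -> illegal
(5,0): flips 2 -> legal
(5,1): no bracket -> illegal
(5,2): flips 1 -> legal
(5,3): flips 2 -> legal
(5,4): flips 1 -> legal
W mobility = 7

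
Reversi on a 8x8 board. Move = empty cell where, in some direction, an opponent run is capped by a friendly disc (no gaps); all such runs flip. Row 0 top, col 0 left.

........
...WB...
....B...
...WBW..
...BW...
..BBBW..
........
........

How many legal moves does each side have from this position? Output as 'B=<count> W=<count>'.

Answer: B=10 W=7

Derivation:
-- B to move --
(0,2): flips 1 -> legal
(0,3): no bracket -> illegal
(0,4): no bracket -> illegal
(1,2): flips 1 -> legal
(2,2): no bracket -> illegal
(2,3): flips 1 -> legal
(2,5): no bracket -> illegal
(2,6): flips 2 -> legal
(3,2): flips 1 -> legal
(3,6): flips 1 -> legal
(4,2): flips 1 -> legal
(4,5): flips 1 -> legal
(4,6): flips 1 -> legal
(5,6): flips 1 -> legal
(6,4): no bracket -> illegal
(6,5): no bracket -> illegal
(6,6): no bracket -> illegal
B mobility = 10
-- W to move --
(0,3): no bracket -> illegal
(0,4): flips 3 -> legal
(0,5): no bracket -> illegal
(1,5): flips 2 -> legal
(2,3): no bracket -> illegal
(2,5): no bracket -> illegal
(3,2): no bracket -> illegal
(4,1): no bracket -> illegal
(4,2): flips 1 -> legal
(4,5): no bracket -> illegal
(5,1): flips 3 -> legal
(6,1): no bracket -> illegal
(6,2): flips 1 -> legal
(6,3): flips 2 -> legal
(6,4): flips 1 -> legal
(6,5): no bracket -> illegal
W mobility = 7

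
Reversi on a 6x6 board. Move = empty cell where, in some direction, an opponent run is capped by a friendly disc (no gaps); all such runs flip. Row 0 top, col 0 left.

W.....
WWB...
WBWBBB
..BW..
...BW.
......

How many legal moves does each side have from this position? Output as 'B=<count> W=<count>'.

Answer: B=4 W=7

Derivation:
-- B to move --
(0,1): flips 1 -> legal
(0,2): no bracket -> illegal
(1,3): no bracket -> illegal
(3,0): no bracket -> illegal
(3,1): no bracket -> illegal
(3,4): flips 1 -> legal
(3,5): no bracket -> illegal
(4,2): flips 1 -> legal
(4,5): flips 1 -> legal
(5,3): no bracket -> illegal
(5,4): no bracket -> illegal
(5,5): no bracket -> illegal
B mobility = 4
-- W to move --
(0,1): no bracket -> illegal
(0,2): flips 1 -> legal
(0,3): no bracket -> illegal
(1,3): flips 2 -> legal
(1,4): no bracket -> illegal
(1,5): flips 1 -> legal
(3,0): no bracket -> illegal
(3,1): flips 2 -> legal
(3,4): no bracket -> illegal
(3,5): no bracket -> illegal
(4,1): no bracket -> illegal
(4,2): flips 2 -> legal
(5,2): no bracket -> illegal
(5,3): flips 1 -> legal
(5,4): flips 3 -> legal
W mobility = 7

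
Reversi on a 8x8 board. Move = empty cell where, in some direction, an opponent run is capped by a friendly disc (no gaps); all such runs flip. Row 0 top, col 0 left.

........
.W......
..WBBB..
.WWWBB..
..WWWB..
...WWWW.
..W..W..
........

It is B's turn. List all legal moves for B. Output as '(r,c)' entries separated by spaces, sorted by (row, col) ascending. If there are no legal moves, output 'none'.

Answer: (2,1) (3,0) (4,1) (5,1) (5,2) (6,3) (6,4) (6,7) (7,1) (7,5)

Derivation:
(0,0): no bracket -> illegal
(0,1): no bracket -> illegal
(0,2): no bracket -> illegal
(1,0): no bracket -> illegal
(1,2): no bracket -> illegal
(1,3): no bracket -> illegal
(2,0): no bracket -> illegal
(2,1): flips 1 -> legal
(3,0): flips 3 -> legal
(4,0): no bracket -> illegal
(4,1): flips 4 -> legal
(4,6): no bracket -> illegal
(4,7): no bracket -> illegal
(5,1): flips 2 -> legal
(5,2): flips 1 -> legal
(5,7): no bracket -> illegal
(6,1): no bracket -> illegal
(6,3): flips 4 -> legal
(6,4): flips 2 -> legal
(6,6): no bracket -> illegal
(6,7): flips 1 -> legal
(7,1): flips 3 -> legal
(7,2): no bracket -> illegal
(7,3): no bracket -> illegal
(7,4): no bracket -> illegal
(7,5): flips 2 -> legal
(7,6): no bracket -> illegal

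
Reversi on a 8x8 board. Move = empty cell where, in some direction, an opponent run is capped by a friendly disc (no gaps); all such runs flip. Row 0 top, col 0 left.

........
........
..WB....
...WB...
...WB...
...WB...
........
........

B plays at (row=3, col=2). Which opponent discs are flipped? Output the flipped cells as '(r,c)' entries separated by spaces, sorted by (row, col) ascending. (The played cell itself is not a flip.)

Dir NW: first cell '.' (not opp) -> no flip
Dir N: opp run (2,2), next='.' -> no flip
Dir NE: first cell 'B' (not opp) -> no flip
Dir W: first cell '.' (not opp) -> no flip
Dir E: opp run (3,3) capped by B -> flip
Dir SW: first cell '.' (not opp) -> no flip
Dir S: first cell '.' (not opp) -> no flip
Dir SE: opp run (4,3) capped by B -> flip

Answer: (3,3) (4,3)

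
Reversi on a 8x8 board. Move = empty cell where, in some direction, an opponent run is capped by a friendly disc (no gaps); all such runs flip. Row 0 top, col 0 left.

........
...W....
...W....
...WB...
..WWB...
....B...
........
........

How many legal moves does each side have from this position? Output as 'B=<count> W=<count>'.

-- B to move --
(0,2): no bracket -> illegal
(0,3): no bracket -> illegal
(0,4): no bracket -> illegal
(1,2): flips 1 -> legal
(1,4): no bracket -> illegal
(2,2): flips 1 -> legal
(2,4): no bracket -> illegal
(3,1): no bracket -> illegal
(3,2): flips 2 -> legal
(4,1): flips 2 -> legal
(5,1): no bracket -> illegal
(5,2): flips 1 -> legal
(5,3): no bracket -> illegal
B mobility = 5
-- W to move --
(2,4): no bracket -> illegal
(2,5): flips 1 -> legal
(3,5): flips 1 -> legal
(4,5): flips 2 -> legal
(5,3): no bracket -> illegal
(5,5): flips 1 -> legal
(6,3): no bracket -> illegal
(6,4): no bracket -> illegal
(6,5): flips 1 -> legal
W mobility = 5

Answer: B=5 W=5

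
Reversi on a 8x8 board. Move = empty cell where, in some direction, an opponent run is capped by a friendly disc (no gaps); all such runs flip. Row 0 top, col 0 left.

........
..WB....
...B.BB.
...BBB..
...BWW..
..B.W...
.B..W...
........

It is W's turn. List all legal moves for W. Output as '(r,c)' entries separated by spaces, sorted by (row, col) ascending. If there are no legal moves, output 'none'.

Answer: (1,4) (1,5) (1,7) (2,2) (2,4) (3,2) (4,2)

Derivation:
(0,2): no bracket -> illegal
(0,3): no bracket -> illegal
(0,4): no bracket -> illegal
(1,4): flips 1 -> legal
(1,5): flips 2 -> legal
(1,6): no bracket -> illegal
(1,7): flips 2 -> legal
(2,2): flips 1 -> legal
(2,4): flips 1 -> legal
(2,7): no bracket -> illegal
(3,2): flips 1 -> legal
(3,6): no bracket -> illegal
(3,7): no bracket -> illegal
(4,1): no bracket -> illegal
(4,2): flips 1 -> legal
(4,6): no bracket -> illegal
(5,0): no bracket -> illegal
(5,1): no bracket -> illegal
(5,3): no bracket -> illegal
(6,0): no bracket -> illegal
(6,2): no bracket -> illegal
(6,3): no bracket -> illegal
(7,0): no bracket -> illegal
(7,1): no bracket -> illegal
(7,2): no bracket -> illegal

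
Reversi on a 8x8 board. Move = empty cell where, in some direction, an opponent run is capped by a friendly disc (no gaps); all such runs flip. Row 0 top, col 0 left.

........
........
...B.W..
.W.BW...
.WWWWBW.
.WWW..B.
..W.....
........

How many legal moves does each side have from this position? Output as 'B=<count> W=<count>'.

Answer: B=7 W=7

Derivation:
-- B to move --
(1,4): no bracket -> illegal
(1,5): no bracket -> illegal
(1,6): no bracket -> illegal
(2,0): no bracket -> illegal
(2,1): no bracket -> illegal
(2,2): no bracket -> illegal
(2,4): no bracket -> illegal
(2,6): no bracket -> illegal
(3,0): no bracket -> illegal
(3,2): no bracket -> illegal
(3,5): flips 1 -> legal
(3,6): flips 1 -> legal
(3,7): no bracket -> illegal
(4,0): flips 4 -> legal
(4,7): flips 1 -> legal
(5,0): no bracket -> illegal
(5,4): no bracket -> illegal
(5,5): flips 1 -> legal
(5,7): no bracket -> illegal
(6,0): flips 2 -> legal
(6,1): no bracket -> illegal
(6,3): flips 2 -> legal
(6,4): no bracket -> illegal
(7,1): no bracket -> illegal
(7,2): no bracket -> illegal
(7,3): no bracket -> illegal
B mobility = 7
-- W to move --
(1,2): flips 1 -> legal
(1,3): flips 2 -> legal
(1,4): no bracket -> illegal
(2,2): flips 1 -> legal
(2,4): flips 1 -> legal
(3,2): flips 1 -> legal
(3,5): no bracket -> illegal
(3,6): no bracket -> illegal
(4,7): no bracket -> illegal
(5,4): no bracket -> illegal
(5,5): no bracket -> illegal
(5,7): no bracket -> illegal
(6,5): no bracket -> illegal
(6,6): flips 1 -> legal
(6,7): flips 2 -> legal
W mobility = 7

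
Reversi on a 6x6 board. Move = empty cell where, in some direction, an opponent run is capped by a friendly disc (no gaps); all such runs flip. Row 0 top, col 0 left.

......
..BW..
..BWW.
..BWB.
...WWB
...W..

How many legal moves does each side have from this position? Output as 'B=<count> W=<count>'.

Answer: B=7 W=7

Derivation:
-- B to move --
(0,2): no bracket -> illegal
(0,3): no bracket -> illegal
(0,4): flips 1 -> legal
(1,4): flips 3 -> legal
(1,5): no bracket -> illegal
(2,5): flips 2 -> legal
(3,5): no bracket -> illegal
(4,2): flips 2 -> legal
(5,2): flips 1 -> legal
(5,4): flips 2 -> legal
(5,5): flips 2 -> legal
B mobility = 7
-- W to move --
(0,1): flips 1 -> legal
(0,2): no bracket -> illegal
(0,3): no bracket -> illegal
(1,1): flips 2 -> legal
(2,1): flips 2 -> legal
(2,5): flips 1 -> legal
(3,1): flips 2 -> legal
(3,5): flips 1 -> legal
(4,1): flips 1 -> legal
(4,2): no bracket -> illegal
(5,4): no bracket -> illegal
(5,5): no bracket -> illegal
W mobility = 7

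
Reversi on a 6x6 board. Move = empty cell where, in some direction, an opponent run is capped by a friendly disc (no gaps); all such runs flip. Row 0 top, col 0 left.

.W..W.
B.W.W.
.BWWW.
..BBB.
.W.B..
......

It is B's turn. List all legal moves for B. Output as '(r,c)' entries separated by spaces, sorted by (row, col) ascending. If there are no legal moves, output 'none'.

(0,0): no bracket -> illegal
(0,2): flips 2 -> legal
(0,3): flips 1 -> legal
(0,5): flips 2 -> legal
(1,1): flips 1 -> legal
(1,3): flips 1 -> legal
(1,5): flips 1 -> legal
(2,5): flips 3 -> legal
(3,0): no bracket -> illegal
(3,1): no bracket -> illegal
(3,5): no bracket -> illegal
(4,0): no bracket -> illegal
(4,2): no bracket -> illegal
(5,0): flips 1 -> legal
(5,1): no bracket -> illegal
(5,2): no bracket -> illegal

Answer: (0,2) (0,3) (0,5) (1,1) (1,3) (1,5) (2,5) (5,0)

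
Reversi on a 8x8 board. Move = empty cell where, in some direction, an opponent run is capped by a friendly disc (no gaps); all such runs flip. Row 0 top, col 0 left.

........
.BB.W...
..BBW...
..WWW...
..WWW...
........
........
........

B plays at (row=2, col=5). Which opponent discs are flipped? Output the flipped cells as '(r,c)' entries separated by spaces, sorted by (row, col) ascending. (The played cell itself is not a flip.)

Answer: (2,4)

Derivation:
Dir NW: opp run (1,4), next='.' -> no flip
Dir N: first cell '.' (not opp) -> no flip
Dir NE: first cell '.' (not opp) -> no flip
Dir W: opp run (2,4) capped by B -> flip
Dir E: first cell '.' (not opp) -> no flip
Dir SW: opp run (3,4) (4,3), next='.' -> no flip
Dir S: first cell '.' (not opp) -> no flip
Dir SE: first cell '.' (not opp) -> no flip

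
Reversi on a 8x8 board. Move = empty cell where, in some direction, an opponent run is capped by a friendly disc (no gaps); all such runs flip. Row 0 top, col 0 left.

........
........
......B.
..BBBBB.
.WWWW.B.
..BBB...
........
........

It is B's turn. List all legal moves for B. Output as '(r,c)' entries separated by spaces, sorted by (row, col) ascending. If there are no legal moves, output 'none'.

(3,0): flips 1 -> legal
(3,1): flips 1 -> legal
(4,0): no bracket -> illegal
(4,5): no bracket -> illegal
(5,0): flips 1 -> legal
(5,1): flips 1 -> legal
(5,5): flips 1 -> legal

Answer: (3,0) (3,1) (5,0) (5,1) (5,5)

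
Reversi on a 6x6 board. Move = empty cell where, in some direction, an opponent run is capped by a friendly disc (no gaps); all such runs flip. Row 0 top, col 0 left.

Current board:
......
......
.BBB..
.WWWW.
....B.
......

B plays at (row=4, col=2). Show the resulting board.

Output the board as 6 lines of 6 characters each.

Answer: ......
......
.BBB..
.WBWW.
..B.B.
......

Derivation:
Place B at (4,2); scan 8 dirs for brackets.
Dir NW: opp run (3,1), next='.' -> no flip
Dir N: opp run (3,2) capped by B -> flip
Dir NE: opp run (3,3), next='.' -> no flip
Dir W: first cell '.' (not opp) -> no flip
Dir E: first cell '.' (not opp) -> no flip
Dir SW: first cell '.' (not opp) -> no flip
Dir S: first cell '.' (not opp) -> no flip
Dir SE: first cell '.' (not opp) -> no flip
All flips: (3,2)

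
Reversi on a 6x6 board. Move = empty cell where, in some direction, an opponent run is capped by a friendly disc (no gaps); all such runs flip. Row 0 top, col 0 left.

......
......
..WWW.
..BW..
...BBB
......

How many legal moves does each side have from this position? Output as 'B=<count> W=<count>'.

-- B to move --
(1,1): flips 2 -> legal
(1,2): flips 1 -> legal
(1,3): flips 2 -> legal
(1,4): flips 1 -> legal
(1,5): no bracket -> illegal
(2,1): no bracket -> illegal
(2,5): no bracket -> illegal
(3,1): no bracket -> illegal
(3,4): flips 1 -> legal
(3,5): no bracket -> illegal
(4,2): no bracket -> illegal
B mobility = 5
-- W to move --
(2,1): no bracket -> illegal
(3,1): flips 1 -> legal
(3,4): no bracket -> illegal
(3,5): no bracket -> illegal
(4,1): flips 1 -> legal
(4,2): flips 1 -> legal
(5,2): no bracket -> illegal
(5,3): flips 1 -> legal
(5,4): no bracket -> illegal
(5,5): flips 1 -> legal
W mobility = 5

Answer: B=5 W=5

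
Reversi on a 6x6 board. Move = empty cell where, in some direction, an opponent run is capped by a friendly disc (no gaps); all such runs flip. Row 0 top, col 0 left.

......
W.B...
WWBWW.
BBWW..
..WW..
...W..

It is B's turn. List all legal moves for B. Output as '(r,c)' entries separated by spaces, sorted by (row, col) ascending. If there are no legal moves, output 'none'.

Answer: (0,0) (1,1) (2,5) (3,4) (4,4) (5,2)

Derivation:
(0,0): flips 2 -> legal
(0,1): no bracket -> illegal
(1,1): flips 1 -> legal
(1,3): no bracket -> illegal
(1,4): no bracket -> illegal
(1,5): no bracket -> illegal
(2,5): flips 2 -> legal
(3,4): flips 3 -> legal
(3,5): no bracket -> illegal
(4,1): no bracket -> illegal
(4,4): flips 1 -> legal
(5,1): no bracket -> illegal
(5,2): flips 2 -> legal
(5,4): no bracket -> illegal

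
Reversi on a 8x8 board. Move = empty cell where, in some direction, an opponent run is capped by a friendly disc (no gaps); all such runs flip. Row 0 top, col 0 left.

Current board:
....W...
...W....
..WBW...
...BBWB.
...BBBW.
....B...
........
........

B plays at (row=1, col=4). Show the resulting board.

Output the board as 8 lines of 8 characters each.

Place B at (1,4); scan 8 dirs for brackets.
Dir NW: first cell '.' (not opp) -> no flip
Dir N: opp run (0,4), next=edge -> no flip
Dir NE: first cell '.' (not opp) -> no flip
Dir W: opp run (1,3), next='.' -> no flip
Dir E: first cell '.' (not opp) -> no flip
Dir SW: first cell 'B' (not opp) -> no flip
Dir S: opp run (2,4) capped by B -> flip
Dir SE: first cell '.' (not opp) -> no flip
All flips: (2,4)

Answer: ....W...
...WB...
..WBB...
...BBWB.
...BBBW.
....B...
........
........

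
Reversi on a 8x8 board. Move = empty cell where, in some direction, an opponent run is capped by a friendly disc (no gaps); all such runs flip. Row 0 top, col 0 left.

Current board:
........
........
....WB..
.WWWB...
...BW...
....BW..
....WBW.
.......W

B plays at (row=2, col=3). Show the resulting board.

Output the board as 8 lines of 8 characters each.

Answer: ........
........
...BBB..
.WWBB...
...BW...
....BW..
....WBW.
.......W

Derivation:
Place B at (2,3); scan 8 dirs for brackets.
Dir NW: first cell '.' (not opp) -> no flip
Dir N: first cell '.' (not opp) -> no flip
Dir NE: first cell '.' (not opp) -> no flip
Dir W: first cell '.' (not opp) -> no flip
Dir E: opp run (2,4) capped by B -> flip
Dir SW: opp run (3,2), next='.' -> no flip
Dir S: opp run (3,3) capped by B -> flip
Dir SE: first cell 'B' (not opp) -> no flip
All flips: (2,4) (3,3)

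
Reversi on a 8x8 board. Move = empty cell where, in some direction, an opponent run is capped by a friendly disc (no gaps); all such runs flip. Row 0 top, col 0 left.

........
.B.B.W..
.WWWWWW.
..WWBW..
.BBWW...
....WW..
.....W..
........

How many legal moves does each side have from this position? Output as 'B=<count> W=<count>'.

-- B to move --
(0,4): no bracket -> illegal
(0,5): no bracket -> illegal
(0,6): flips 3 -> legal
(1,0): no bracket -> illegal
(1,2): flips 3 -> legal
(1,4): flips 3 -> legal
(1,6): flips 1 -> legal
(1,7): no bracket -> illegal
(2,0): no bracket -> illegal
(2,7): no bracket -> illegal
(3,0): no bracket -> illegal
(3,1): flips 4 -> legal
(3,6): flips 1 -> legal
(3,7): no bracket -> illegal
(4,5): flips 2 -> legal
(4,6): flips 2 -> legal
(5,2): flips 1 -> legal
(5,3): flips 3 -> legal
(5,6): no bracket -> illegal
(6,3): no bracket -> illegal
(6,4): flips 2 -> legal
(6,6): flips 4 -> legal
(7,4): no bracket -> illegal
(7,5): no bracket -> illegal
(7,6): no bracket -> illegal
B mobility = 12
-- W to move --
(0,0): flips 1 -> legal
(0,1): flips 1 -> legal
(0,2): flips 1 -> legal
(0,3): flips 1 -> legal
(0,4): flips 1 -> legal
(1,0): no bracket -> illegal
(1,2): no bracket -> illegal
(1,4): no bracket -> illegal
(2,0): no bracket -> illegal
(3,0): no bracket -> illegal
(3,1): no bracket -> illegal
(4,0): flips 2 -> legal
(4,5): flips 1 -> legal
(5,0): flips 1 -> legal
(5,1): flips 1 -> legal
(5,2): flips 1 -> legal
(5,3): no bracket -> illegal
W mobility = 10

Answer: B=12 W=10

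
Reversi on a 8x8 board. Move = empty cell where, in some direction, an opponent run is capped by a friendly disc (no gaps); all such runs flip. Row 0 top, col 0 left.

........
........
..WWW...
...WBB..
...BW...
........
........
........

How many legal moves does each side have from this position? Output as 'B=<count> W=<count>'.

Answer: B=7 W=6

Derivation:
-- B to move --
(1,1): no bracket -> illegal
(1,2): flips 1 -> legal
(1,3): flips 3 -> legal
(1,4): flips 1 -> legal
(1,5): no bracket -> illegal
(2,1): no bracket -> illegal
(2,5): no bracket -> illegal
(3,1): no bracket -> illegal
(3,2): flips 1 -> legal
(4,2): no bracket -> illegal
(4,5): flips 1 -> legal
(5,3): flips 1 -> legal
(5,4): flips 1 -> legal
(5,5): no bracket -> illegal
B mobility = 7
-- W to move --
(2,5): no bracket -> illegal
(2,6): flips 1 -> legal
(3,2): no bracket -> illegal
(3,6): flips 2 -> legal
(4,2): flips 1 -> legal
(4,5): flips 1 -> legal
(4,6): flips 1 -> legal
(5,2): no bracket -> illegal
(5,3): flips 1 -> legal
(5,4): no bracket -> illegal
W mobility = 6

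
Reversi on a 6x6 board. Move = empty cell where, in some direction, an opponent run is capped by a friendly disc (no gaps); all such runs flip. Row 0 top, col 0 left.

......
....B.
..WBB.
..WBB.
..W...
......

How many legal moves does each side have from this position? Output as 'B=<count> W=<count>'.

-- B to move --
(1,1): flips 1 -> legal
(1,2): no bracket -> illegal
(1,3): no bracket -> illegal
(2,1): flips 1 -> legal
(3,1): flips 1 -> legal
(4,1): flips 1 -> legal
(4,3): no bracket -> illegal
(5,1): flips 1 -> legal
(5,2): no bracket -> illegal
(5,3): no bracket -> illegal
B mobility = 5
-- W to move --
(0,3): no bracket -> illegal
(0,4): no bracket -> illegal
(0,5): flips 2 -> legal
(1,2): no bracket -> illegal
(1,3): no bracket -> illegal
(1,5): flips 2 -> legal
(2,5): flips 2 -> legal
(3,5): flips 2 -> legal
(4,3): no bracket -> illegal
(4,4): flips 1 -> legal
(4,5): no bracket -> illegal
W mobility = 5

Answer: B=5 W=5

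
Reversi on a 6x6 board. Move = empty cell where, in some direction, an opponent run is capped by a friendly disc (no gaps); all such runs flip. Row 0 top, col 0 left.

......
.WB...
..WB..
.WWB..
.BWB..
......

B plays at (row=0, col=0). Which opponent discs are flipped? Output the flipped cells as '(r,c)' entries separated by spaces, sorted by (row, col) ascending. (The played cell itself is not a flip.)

Answer: (1,1) (2,2)

Derivation:
Dir NW: edge -> no flip
Dir N: edge -> no flip
Dir NE: edge -> no flip
Dir W: edge -> no flip
Dir E: first cell '.' (not opp) -> no flip
Dir SW: edge -> no flip
Dir S: first cell '.' (not opp) -> no flip
Dir SE: opp run (1,1) (2,2) capped by B -> flip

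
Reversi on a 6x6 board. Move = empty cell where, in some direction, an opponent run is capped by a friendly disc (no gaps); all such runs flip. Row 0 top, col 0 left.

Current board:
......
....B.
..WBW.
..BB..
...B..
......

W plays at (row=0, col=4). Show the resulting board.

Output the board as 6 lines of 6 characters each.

Place W at (0,4); scan 8 dirs for brackets.
Dir NW: edge -> no flip
Dir N: edge -> no flip
Dir NE: edge -> no flip
Dir W: first cell '.' (not opp) -> no flip
Dir E: first cell '.' (not opp) -> no flip
Dir SW: first cell '.' (not opp) -> no flip
Dir S: opp run (1,4) capped by W -> flip
Dir SE: first cell '.' (not opp) -> no flip
All flips: (1,4)

Answer: ....W.
....W.
..WBW.
..BB..
...B..
......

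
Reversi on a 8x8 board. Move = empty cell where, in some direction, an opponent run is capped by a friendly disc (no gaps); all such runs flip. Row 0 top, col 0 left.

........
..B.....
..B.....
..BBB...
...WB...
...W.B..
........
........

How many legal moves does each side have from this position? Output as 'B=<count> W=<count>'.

-- B to move --
(4,2): flips 1 -> legal
(5,2): flips 1 -> legal
(5,4): flips 1 -> legal
(6,2): flips 1 -> legal
(6,3): flips 2 -> legal
(6,4): no bracket -> illegal
B mobility = 5
-- W to move --
(0,1): no bracket -> illegal
(0,2): no bracket -> illegal
(0,3): no bracket -> illegal
(1,1): no bracket -> illegal
(1,3): no bracket -> illegal
(2,1): flips 1 -> legal
(2,3): flips 1 -> legal
(2,4): no bracket -> illegal
(2,5): flips 1 -> legal
(3,1): no bracket -> illegal
(3,5): flips 1 -> legal
(4,1): no bracket -> illegal
(4,2): no bracket -> illegal
(4,5): flips 1 -> legal
(4,6): no bracket -> illegal
(5,4): no bracket -> illegal
(5,6): no bracket -> illegal
(6,4): no bracket -> illegal
(6,5): no bracket -> illegal
(6,6): no bracket -> illegal
W mobility = 5

Answer: B=5 W=5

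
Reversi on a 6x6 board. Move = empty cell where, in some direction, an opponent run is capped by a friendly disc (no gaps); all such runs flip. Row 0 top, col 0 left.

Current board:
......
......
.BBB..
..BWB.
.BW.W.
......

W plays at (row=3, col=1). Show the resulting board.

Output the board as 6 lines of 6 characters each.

Answer: ......
......
.BBB..
.WWWB.
.BW.W.
......

Derivation:
Place W at (3,1); scan 8 dirs for brackets.
Dir NW: first cell '.' (not opp) -> no flip
Dir N: opp run (2,1), next='.' -> no flip
Dir NE: opp run (2,2), next='.' -> no flip
Dir W: first cell '.' (not opp) -> no flip
Dir E: opp run (3,2) capped by W -> flip
Dir SW: first cell '.' (not opp) -> no flip
Dir S: opp run (4,1), next='.' -> no flip
Dir SE: first cell 'W' (not opp) -> no flip
All flips: (3,2)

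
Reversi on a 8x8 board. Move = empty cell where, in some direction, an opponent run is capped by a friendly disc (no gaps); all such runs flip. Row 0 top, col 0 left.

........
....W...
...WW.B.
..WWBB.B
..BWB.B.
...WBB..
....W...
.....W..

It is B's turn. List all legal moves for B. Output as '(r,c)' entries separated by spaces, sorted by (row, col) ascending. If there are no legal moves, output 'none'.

(0,3): no bracket -> illegal
(0,4): flips 2 -> legal
(0,5): no bracket -> illegal
(1,2): flips 1 -> legal
(1,3): flips 1 -> legal
(1,5): flips 2 -> legal
(2,1): flips 2 -> legal
(2,2): flips 2 -> legal
(2,5): no bracket -> illegal
(3,1): flips 2 -> legal
(4,1): no bracket -> illegal
(5,2): flips 2 -> legal
(6,2): flips 1 -> legal
(6,3): no bracket -> illegal
(6,5): no bracket -> illegal
(6,6): no bracket -> illegal
(7,3): flips 1 -> legal
(7,4): flips 1 -> legal
(7,6): no bracket -> illegal

Answer: (0,4) (1,2) (1,3) (1,5) (2,1) (2,2) (3,1) (5,2) (6,2) (7,3) (7,4)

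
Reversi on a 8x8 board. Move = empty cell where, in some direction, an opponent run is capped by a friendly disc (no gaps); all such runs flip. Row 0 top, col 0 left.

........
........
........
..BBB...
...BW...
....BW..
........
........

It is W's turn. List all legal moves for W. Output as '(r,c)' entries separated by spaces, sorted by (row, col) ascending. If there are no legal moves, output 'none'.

(2,1): no bracket -> illegal
(2,2): flips 1 -> legal
(2,3): no bracket -> illegal
(2,4): flips 1 -> legal
(2,5): no bracket -> illegal
(3,1): no bracket -> illegal
(3,5): no bracket -> illegal
(4,1): no bracket -> illegal
(4,2): flips 1 -> legal
(4,5): no bracket -> illegal
(5,2): no bracket -> illegal
(5,3): flips 1 -> legal
(6,3): no bracket -> illegal
(6,4): flips 1 -> legal
(6,5): no bracket -> illegal

Answer: (2,2) (2,4) (4,2) (5,3) (6,4)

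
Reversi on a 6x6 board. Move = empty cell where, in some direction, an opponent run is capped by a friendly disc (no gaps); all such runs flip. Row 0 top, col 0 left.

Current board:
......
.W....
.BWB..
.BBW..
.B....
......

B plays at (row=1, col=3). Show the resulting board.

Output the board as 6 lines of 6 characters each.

Answer: ......
.W.B..
.BBB..
.BBW..
.B....
......

Derivation:
Place B at (1,3); scan 8 dirs for brackets.
Dir NW: first cell '.' (not opp) -> no flip
Dir N: first cell '.' (not opp) -> no flip
Dir NE: first cell '.' (not opp) -> no flip
Dir W: first cell '.' (not opp) -> no flip
Dir E: first cell '.' (not opp) -> no flip
Dir SW: opp run (2,2) capped by B -> flip
Dir S: first cell 'B' (not opp) -> no flip
Dir SE: first cell '.' (not opp) -> no flip
All flips: (2,2)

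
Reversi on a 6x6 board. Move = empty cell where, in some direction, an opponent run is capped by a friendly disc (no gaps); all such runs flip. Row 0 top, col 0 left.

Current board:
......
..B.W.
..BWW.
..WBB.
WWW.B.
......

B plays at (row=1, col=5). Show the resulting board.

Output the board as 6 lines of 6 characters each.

Place B at (1,5); scan 8 dirs for brackets.
Dir NW: first cell '.' (not opp) -> no flip
Dir N: first cell '.' (not opp) -> no flip
Dir NE: edge -> no flip
Dir W: opp run (1,4), next='.' -> no flip
Dir E: edge -> no flip
Dir SW: opp run (2,4) capped by B -> flip
Dir S: first cell '.' (not opp) -> no flip
Dir SE: edge -> no flip
All flips: (2,4)

Answer: ......
..B.WB
..BWB.
..WBB.
WWW.B.
......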